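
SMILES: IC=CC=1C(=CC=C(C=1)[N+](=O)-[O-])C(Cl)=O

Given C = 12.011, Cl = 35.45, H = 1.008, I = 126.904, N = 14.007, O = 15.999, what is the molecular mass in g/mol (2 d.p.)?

Molecular formula: C9H5ClINO3.
M = 9×12.011 + 1×35.45 + 5×1.008 + 1×126.904 + 1×14.007 + 3×15.999 = 337.50 g/mol.

337.50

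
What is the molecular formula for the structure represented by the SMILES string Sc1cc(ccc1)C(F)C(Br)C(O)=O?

C9H8BrFO2S

Heavy atoms from the SMILES: 1 Br, 9 C, 1 F, 2 O, 1 S.
Implicit hydrogens by atom environment:
  4 × C (aromatic): 1 H each → 4
  2 × C: 1 H each → 2
  2 × C (aromatic): no H
  1 × Br: no H
  1 × C: no H
  1 × F: no H
  1 × O: 1 H
  1 × O: no H
  1 × S: 1 H
  Total hydrogens = 8.
Molecular formula: C9H8BrFO2S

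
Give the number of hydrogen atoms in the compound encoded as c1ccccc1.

6

Hydrogens are implicit in SMILES; fill each atom to its normal valence:
  6 × C (aromatic): 1 H each → 6
  Total hydrogens = 6.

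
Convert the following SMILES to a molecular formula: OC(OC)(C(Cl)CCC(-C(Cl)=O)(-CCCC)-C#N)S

Heavy atoms from the SMILES: 12 C, 2 Cl, 1 N, 3 O, 1 S.
Implicit hydrogens by atom environment:
  5 × C: 2 H each → 10
  4 × C: no H
  2 × C: 3 H each → 6
  2 × Cl: no H
  2 × O: no H
  1 × C: 1 H
  1 × N: no H
  1 × O: 1 H
  1 × S: 1 H
  Total hydrogens = 19.
Molecular formula: C12H19Cl2NO3S

C12H19Cl2NO3S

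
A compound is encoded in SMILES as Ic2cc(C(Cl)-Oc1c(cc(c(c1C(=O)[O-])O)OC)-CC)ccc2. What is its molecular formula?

Heavy atoms from the SMILES: 17 C, 1 Cl, 1 I, 5 O.
Implicit hydrogens by atom environment:
  7 × C (aromatic): no H
  5 × C (aromatic): 1 H each → 5
  3 × O: no H
  2 × C: 3 H each → 6
  1 × C: 2 H
  1 × C: 1 H
  1 × C: no H
  1 × Cl: no H
  1 × I: no H
  1 × O: 1 H
  1 × O (charge -1): no H
  Total hydrogens = 15.
Net charge -1.
Molecular formula: C17H15ClIO5-

C17H15ClIO5-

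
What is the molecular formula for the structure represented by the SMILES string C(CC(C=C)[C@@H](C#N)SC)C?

C9H15NS

Heavy atoms from the SMILES: 9 C, 1 N, 1 S.
Implicit hydrogens by atom environment:
  3 × C: 2 H each → 6
  3 × C: 1 H each → 3
  2 × C: 3 H each → 6
  1 × C: no H
  1 × N: no H
  1 × S: no H
  Total hydrogens = 15.
Molecular formula: C9H15NS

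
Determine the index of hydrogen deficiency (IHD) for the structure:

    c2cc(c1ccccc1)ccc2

Molecular formula from the SMILES: C12H10.
DoU = (2C + 2 + N − H − X)/2 = (2·12 + 2 + 0 − 10 − 0)/2 = 16/2 = 8.
(Structurally: 2 ring(s) + 6 π bond(s) = 8.)

8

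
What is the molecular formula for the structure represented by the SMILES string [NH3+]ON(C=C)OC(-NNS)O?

C3H11N4O3S+

Heavy atoms from the SMILES: 3 C, 4 N, 3 O, 1 S.
Implicit hydrogens by atom environment:
  2 × C: 1 H each → 2
  2 × N: 1 H each → 2
  2 × O: no H
  1 × C: 2 H
  1 × N (charge +1): 3 H
  1 × N: no H
  1 × O: 1 H
  1 × S: 1 H
  Total hydrogens = 11.
Net charge +1.
Molecular formula: C3H11N4O3S+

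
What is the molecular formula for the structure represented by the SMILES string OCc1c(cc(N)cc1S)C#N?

C8H8N2OS

Heavy atoms from the SMILES: 8 C, 2 N, 1 O, 1 S.
Implicit hydrogens by atom environment:
  4 × C (aromatic): no H
  2 × C (aromatic): 1 H each → 2
  1 × C: 2 H
  1 × C: no H
  1 × N: 2 H
  1 × N: no H
  1 × O: 1 H
  1 × S: 1 H
  Total hydrogens = 8.
Molecular formula: C8H8N2OS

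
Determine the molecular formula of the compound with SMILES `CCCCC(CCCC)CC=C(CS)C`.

C14H28S

Heavy atoms from the SMILES: 14 C, 1 S.
Implicit hydrogens by atom environment:
  8 × C: 2 H each → 16
  3 × C: 3 H each → 9
  2 × C: 1 H each → 2
  1 × C: no H
  1 × S: 1 H
  Total hydrogens = 28.
Molecular formula: C14H28S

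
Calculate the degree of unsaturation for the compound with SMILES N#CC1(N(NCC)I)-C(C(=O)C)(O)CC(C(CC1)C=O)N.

5

Molecular formula from the SMILES: C13H21IN4O3.
DoU = (2C + 2 + N − H − X)/2 = (2·13 + 2 + 4 − 21 − 1)/2 = 10/2 = 5.
(Structurally: 1 ring(s) + 4 π bond(s) = 5.)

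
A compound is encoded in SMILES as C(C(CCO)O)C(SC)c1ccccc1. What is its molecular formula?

Heavy atoms from the SMILES: 12 C, 2 O, 1 S.
Implicit hydrogens by atom environment:
  5 × C (aromatic): 1 H each → 5
  3 × C: 2 H each → 6
  2 × C: 1 H each → 2
  2 × O: 1 H each → 2
  1 × C: 3 H
  1 × C (aromatic): no H
  1 × S: no H
  Total hydrogens = 18.
Molecular formula: C12H18O2S

C12H18O2S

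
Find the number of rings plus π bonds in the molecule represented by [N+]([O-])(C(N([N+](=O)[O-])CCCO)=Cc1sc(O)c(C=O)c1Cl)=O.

Molecular formula from the SMILES: C10H10ClN3O7S.
DoU = (2C + 2 + N − H − X)/2 = (2·10 + 2 + 3 − 10 − 1)/2 = 14/2 = 7.
(Structurally: 1 ring(s) + 6 π bond(s) = 7.)

7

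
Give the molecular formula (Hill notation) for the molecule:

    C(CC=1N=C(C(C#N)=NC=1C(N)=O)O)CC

Heavy atoms from the SMILES: 10 C, 4 N, 2 O.
Implicit hydrogens by atom environment:
  4 × C (aromatic): no H
  3 × C: 2 H each → 6
  2 × C: no H
  2 × N (aromatic): no H
  1 × C: 3 H
  1 × N: 2 H
  1 × N: no H
  1 × O: 1 H
  1 × O: no H
  Total hydrogens = 12.
Molecular formula: C10H12N4O2

C10H12N4O2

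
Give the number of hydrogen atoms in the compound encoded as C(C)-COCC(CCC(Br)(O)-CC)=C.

21

Hydrogens are implicit in SMILES; fill each atom to its normal valence:
  7 × C: 2 H each → 14
  2 × C: 3 H each → 6
  2 × C: no H
  1 × Br: no H
  1 × O: 1 H
  1 × O: no H
  Total hydrogens = 21.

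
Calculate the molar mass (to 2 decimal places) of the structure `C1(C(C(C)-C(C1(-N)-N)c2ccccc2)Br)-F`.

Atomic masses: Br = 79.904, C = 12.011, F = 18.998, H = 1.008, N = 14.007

Molecular formula: C12H16BrFN2.
M = 1×79.904 + 12×12.011 + 1×18.998 + 16×1.008 + 2×14.007 = 287.18 g/mol.

287.18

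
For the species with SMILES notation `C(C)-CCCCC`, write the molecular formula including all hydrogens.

C7H16

Heavy atoms from the SMILES: 7 C.
Implicit hydrogens by atom environment:
  5 × C: 2 H each → 10
  2 × C: 3 H each → 6
  Total hydrogens = 16.
Molecular formula: C7H16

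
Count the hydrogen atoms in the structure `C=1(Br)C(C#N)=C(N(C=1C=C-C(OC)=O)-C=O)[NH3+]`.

Hydrogens are implicit in SMILES; fill each atom to its normal valence:
  4 × C (aromatic): no H
  3 × C: 1 H each → 3
  3 × O: no H
  2 × C: no H
  1 × Br: no H
  1 × C: 3 H
  1 × N (charge +1): 3 H
  1 × N (aromatic): no H
  1 × N: no H
  Total hydrogens = 9.

9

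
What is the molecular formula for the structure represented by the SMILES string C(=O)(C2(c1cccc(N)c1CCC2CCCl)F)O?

C13H15ClFNO2

Heavy atoms from the SMILES: 13 C, 1 Cl, 1 F, 1 N, 2 O.
Implicit hydrogens by atom environment:
  4 × C: 2 H each → 8
  3 × C (aromatic): 1 H each → 3
  3 × C (aromatic): no H
  2 × C: no H
  1 × C: 1 H
  1 × Cl: no H
  1 × F: no H
  1 × N: 2 H
  1 × O: 1 H
  1 × O: no H
  Total hydrogens = 15.
Molecular formula: C13H15ClFNO2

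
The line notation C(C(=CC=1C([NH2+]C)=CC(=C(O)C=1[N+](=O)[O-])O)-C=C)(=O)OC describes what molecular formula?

Heavy atoms from the SMILES: 13 C, 2 N, 6 O.
Implicit hydrogens by atom environment:
  5 × C (aromatic): no H
  3 × O: no H
  2 × C: 3 H each → 6
  2 × C: 1 H each → 2
  2 × C: no H
  2 × O: 1 H each → 2
  1 × C: 2 H
  1 × C (aromatic): 1 H
  1 × N (charge +1): 2 H
  1 × N (charge +1): no H
  1 × O (charge -1): no H
  Total hydrogens = 15.
Net charge +1.
Molecular formula: C13H15N2O6+

C13H15N2O6+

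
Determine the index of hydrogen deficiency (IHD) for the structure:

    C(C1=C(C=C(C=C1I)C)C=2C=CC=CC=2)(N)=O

9

Molecular formula from the SMILES: C14H12INO.
DoU = (2C + 2 + N − H − X)/2 = (2·14 + 2 + 1 − 12 − 1)/2 = 18/2 = 9.
(Structurally: 2 ring(s) + 7 π bond(s) = 9.)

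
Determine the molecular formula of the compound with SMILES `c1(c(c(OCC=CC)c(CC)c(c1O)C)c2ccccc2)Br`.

Heavy atoms from the SMILES: 1 Br, 19 C, 2 O.
Implicit hydrogens by atom environment:
  7 × C (aromatic): no H
  5 × C (aromatic): 1 H each → 5
  3 × C: 3 H each → 9
  2 × C: 2 H each → 4
  2 × C: 1 H each → 2
  1 × Br: no H
  1 × O: 1 H
  1 × O: no H
  Total hydrogens = 21.
Molecular formula: C19H21BrO2

C19H21BrO2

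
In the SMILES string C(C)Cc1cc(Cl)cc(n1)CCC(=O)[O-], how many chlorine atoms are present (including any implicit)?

1

The symbol for chlorine appears 1 time in the SMILES.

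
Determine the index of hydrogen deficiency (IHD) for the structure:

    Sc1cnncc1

Molecular formula from the SMILES: C4H4N2S.
DoU = (2C + 2 + N − H − X)/2 = (2·4 + 2 + 2 − 4 − 0)/2 = 8/2 = 4.
(Structurally: 1 ring(s) + 3 π bond(s) = 4.)

4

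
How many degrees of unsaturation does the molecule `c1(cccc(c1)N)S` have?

Molecular formula from the SMILES: C6H7NS.
DoU = (2C + 2 + N − H − X)/2 = (2·6 + 2 + 1 − 7 − 0)/2 = 8/2 = 4.
(Structurally: 1 ring(s) + 3 π bond(s) = 4.)

4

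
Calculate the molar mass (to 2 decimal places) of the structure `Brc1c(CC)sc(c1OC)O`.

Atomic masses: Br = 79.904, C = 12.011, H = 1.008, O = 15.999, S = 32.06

Molecular formula: C7H9BrO2S.
M = 1×79.904 + 7×12.011 + 9×1.008 + 2×15.999 + 1×32.06 = 237.11 g/mol.

237.11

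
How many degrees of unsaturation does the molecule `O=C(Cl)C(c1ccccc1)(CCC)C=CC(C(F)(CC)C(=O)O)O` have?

Molecular formula from the SMILES: C18H22ClFO4.
DoU = (2C + 2 + N − H − X)/2 = (2·18 + 2 + 0 − 22 − 2)/2 = 14/2 = 7.
(Structurally: 1 ring(s) + 6 π bond(s) = 7.)

7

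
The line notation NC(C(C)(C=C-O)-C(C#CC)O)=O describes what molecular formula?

C9H13NO3

Heavy atoms from the SMILES: 9 C, 1 N, 3 O.
Implicit hydrogens by atom environment:
  4 × C: no H
  3 × C: 1 H each → 3
  2 × C: 3 H each → 6
  2 × O: 1 H each → 2
  1 × N: 2 H
  1 × O: no H
  Total hydrogens = 13.
Molecular formula: C9H13NO3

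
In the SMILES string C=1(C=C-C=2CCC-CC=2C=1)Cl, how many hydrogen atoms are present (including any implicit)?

Hydrogens are implicit in SMILES; fill each atom to its normal valence:
  4 × C: 2 H each → 8
  3 × C (aromatic): 1 H each → 3
  3 × C (aromatic): no H
  1 × Cl: no H
  Total hydrogens = 11.

11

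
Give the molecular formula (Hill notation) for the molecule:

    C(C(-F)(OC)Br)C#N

Heavy atoms from the SMILES: 1 Br, 4 C, 1 F, 1 N, 1 O.
Implicit hydrogens by atom environment:
  2 × C: no H
  1 × Br: no H
  1 × C: 3 H
  1 × C: 2 H
  1 × F: no H
  1 × N: no H
  1 × O: no H
  Total hydrogens = 5.
Molecular formula: C4H5BrFNO

C4H5BrFNO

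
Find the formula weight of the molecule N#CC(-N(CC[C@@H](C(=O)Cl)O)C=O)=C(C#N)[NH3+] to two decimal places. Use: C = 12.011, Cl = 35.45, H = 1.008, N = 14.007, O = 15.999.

257.65

Molecular formula: C9H10ClN4O3+.
M = 9×12.011 + 1×35.45 + 10×1.008 + 4×14.007 + 3×15.999 = 257.65 g/mol.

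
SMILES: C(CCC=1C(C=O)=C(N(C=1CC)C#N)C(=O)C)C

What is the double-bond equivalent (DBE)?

Molecular formula from the SMILES: C14H18N2O2.
DoU = (2C + 2 + N − H − X)/2 = (2·14 + 2 + 2 − 18 − 0)/2 = 14/2 = 7.
(Structurally: 1 ring(s) + 6 π bond(s) = 7.)

7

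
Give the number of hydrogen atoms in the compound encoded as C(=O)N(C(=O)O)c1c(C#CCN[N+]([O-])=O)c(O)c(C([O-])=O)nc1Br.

Hydrogens are implicit in SMILES; fill each atom to its normal valence:
  5 × C (aromatic): no H
  4 × C: no H
  4 × O: no H
  2 × O: 1 H each → 2
  2 × O (charge -1): no H
  1 × Br: no H
  1 × C: 2 H
  1 × C: 1 H
  1 × N: 1 H
  1 × N (aromatic): no H
  1 × N: no H
  1 × N (charge +1): no H
  Total hydrogens = 6.

6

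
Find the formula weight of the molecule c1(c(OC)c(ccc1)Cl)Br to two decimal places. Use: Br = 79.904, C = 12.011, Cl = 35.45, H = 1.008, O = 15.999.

221.48

Molecular formula: C7H6BrClO.
M = 1×79.904 + 7×12.011 + 1×35.45 + 6×1.008 + 1×15.999 = 221.48 g/mol.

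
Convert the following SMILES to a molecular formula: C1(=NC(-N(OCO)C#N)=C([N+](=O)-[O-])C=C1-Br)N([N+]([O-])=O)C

C8H7BrN6O6

Heavy atoms from the SMILES: 1 Br, 8 C, 6 N, 6 O.
Implicit hydrogens by atom environment:
  4 × C (aromatic): no H
  3 × N: no H
  3 × O: no H
  2 × N (charge +1): no H
  2 × O (charge -1): no H
  1 × Br: no H
  1 × C: 3 H
  1 × C: 2 H
  1 × C (aromatic): 1 H
  1 × C: no H
  1 × N (aromatic): no H
  1 × O: 1 H
  Total hydrogens = 7.
Molecular formula: C8H7BrN6O6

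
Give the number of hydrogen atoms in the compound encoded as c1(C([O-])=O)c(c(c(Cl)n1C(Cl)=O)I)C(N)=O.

2

Hydrogens are implicit in SMILES; fill each atom to its normal valence:
  4 × C (aromatic): no H
  3 × C: no H
  3 × O: no H
  2 × Cl: no H
  1 × I: no H
  1 × N: 2 H
  1 × N (aromatic): no H
  1 × O (charge -1): no H
  Total hydrogens = 2.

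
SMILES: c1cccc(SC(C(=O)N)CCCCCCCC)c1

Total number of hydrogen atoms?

25

Hydrogens are implicit in SMILES; fill each atom to its normal valence:
  7 × C: 2 H each → 14
  5 × C (aromatic): 1 H each → 5
  1 × C: 3 H
  1 × C: 1 H
  1 × C: no H
  1 × C (aromatic): no H
  1 × N: 2 H
  1 × O: no H
  1 × S: no H
  Total hydrogens = 25.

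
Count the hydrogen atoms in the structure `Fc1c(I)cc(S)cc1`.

Hydrogens are implicit in SMILES; fill each atom to its normal valence:
  3 × C (aromatic): 1 H each → 3
  3 × C (aromatic): no H
  1 × F: no H
  1 × I: no H
  1 × S: 1 H
  Total hydrogens = 4.

4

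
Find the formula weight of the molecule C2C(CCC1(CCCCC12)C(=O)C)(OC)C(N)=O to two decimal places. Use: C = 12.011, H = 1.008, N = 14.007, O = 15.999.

Molecular formula: C14H23NO3.
M = 14×12.011 + 23×1.008 + 1×14.007 + 3×15.999 = 253.34 g/mol.

253.34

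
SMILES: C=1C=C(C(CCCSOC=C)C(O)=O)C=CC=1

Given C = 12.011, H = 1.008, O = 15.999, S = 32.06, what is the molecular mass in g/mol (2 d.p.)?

Molecular formula: C13H16O3S.
M = 13×12.011 + 16×1.008 + 3×15.999 + 1×32.06 = 252.33 g/mol.

252.33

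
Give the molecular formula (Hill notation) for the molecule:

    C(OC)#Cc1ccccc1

C9H8O

Heavy atoms from the SMILES: 9 C, 1 O.
Implicit hydrogens by atom environment:
  5 × C (aromatic): 1 H each → 5
  2 × C: no H
  1 × C: 3 H
  1 × C (aromatic): no H
  1 × O: no H
  Total hydrogens = 8.
Molecular formula: C9H8O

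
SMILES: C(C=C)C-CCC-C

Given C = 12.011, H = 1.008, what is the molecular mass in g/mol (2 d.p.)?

Molecular formula: C8H16.
M = 8×12.011 + 16×1.008 = 112.22 g/mol.

112.22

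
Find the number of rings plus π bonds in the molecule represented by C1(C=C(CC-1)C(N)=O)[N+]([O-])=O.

Molecular formula from the SMILES: C6H8N2O3.
DoU = (2C + 2 + N − H − X)/2 = (2·6 + 2 + 2 − 8 − 0)/2 = 8/2 = 4.
(Structurally: 1 ring(s) + 3 π bond(s) = 4.)

4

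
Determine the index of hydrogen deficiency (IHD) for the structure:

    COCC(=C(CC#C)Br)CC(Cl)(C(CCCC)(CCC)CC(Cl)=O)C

4

Molecular formula from the SMILES: C20H31BrCl2O2.
DoU = (2C + 2 + N − H − X)/2 = (2·20 + 2 + 0 − 31 − 3)/2 = 8/2 = 4.
(Structurally: 0 ring(s) + 4 π bond(s) = 4.)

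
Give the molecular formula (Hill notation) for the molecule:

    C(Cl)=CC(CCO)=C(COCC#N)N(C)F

C10H14ClFN2O2

Heavy atoms from the SMILES: 10 C, 1 Cl, 1 F, 2 N, 2 O.
Implicit hydrogens by atom environment:
  4 × C: 2 H each → 8
  3 × C: no H
  2 × C: 1 H each → 2
  2 × N: no H
  1 × C: 3 H
  1 × Cl: no H
  1 × F: no H
  1 × O: 1 H
  1 × O: no H
  Total hydrogens = 14.
Molecular formula: C10H14ClFN2O2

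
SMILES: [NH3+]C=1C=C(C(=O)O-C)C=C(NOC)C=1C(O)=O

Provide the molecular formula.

Heavy atoms from the SMILES: 10 C, 2 N, 5 O.
Implicit hydrogens by atom environment:
  4 × C (aromatic): no H
  4 × O: no H
  2 × C: 3 H each → 6
  2 × C (aromatic): 1 H each → 2
  2 × C: no H
  1 × N (charge +1): 3 H
  1 × N: 1 H
  1 × O: 1 H
  Total hydrogens = 13.
Net charge +1.
Molecular formula: C10H13N2O5+

C10H13N2O5+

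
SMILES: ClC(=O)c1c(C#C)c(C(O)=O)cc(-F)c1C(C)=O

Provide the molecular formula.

Heavy atoms from the SMILES: 12 C, 1 Cl, 1 F, 4 O.
Implicit hydrogens by atom environment:
  5 × C (aromatic): no H
  4 × C: no H
  3 × O: no H
  1 × C: 3 H
  1 × C (aromatic): 1 H
  1 × C: 1 H
  1 × Cl: no H
  1 × F: no H
  1 × O: 1 H
  Total hydrogens = 6.
Molecular formula: C12H6ClFO4

C12H6ClFO4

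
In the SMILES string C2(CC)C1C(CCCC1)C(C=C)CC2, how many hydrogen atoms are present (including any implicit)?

Hydrogens are implicit in SMILES; fill each atom to its normal valence:
  8 × C: 2 H each → 16
  5 × C: 1 H each → 5
  1 × C: 3 H
  Total hydrogens = 24.

24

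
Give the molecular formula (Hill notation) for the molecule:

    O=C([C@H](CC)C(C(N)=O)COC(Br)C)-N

Heavy atoms from the SMILES: 1 Br, 9 C, 2 N, 3 O.
Implicit hydrogens by atom environment:
  3 × C: 1 H each → 3
  3 × O: no H
  2 × C: 3 H each → 6
  2 × C: 2 H each → 4
  2 × C: no H
  2 × N: 2 H each → 4
  1 × Br: no H
  Total hydrogens = 17.
Molecular formula: C9H17BrN2O3

C9H17BrN2O3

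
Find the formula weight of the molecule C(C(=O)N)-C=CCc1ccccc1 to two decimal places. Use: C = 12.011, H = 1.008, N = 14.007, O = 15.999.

Molecular formula: C11H13NO.
M = 11×12.011 + 13×1.008 + 1×14.007 + 1×15.999 = 175.23 g/mol.

175.23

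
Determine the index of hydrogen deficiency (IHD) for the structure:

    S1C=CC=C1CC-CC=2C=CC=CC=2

Molecular formula from the SMILES: C13H14S.
DoU = (2C + 2 + N − H − X)/2 = (2·13 + 2 + 0 − 14 − 0)/2 = 14/2 = 7.
(Structurally: 2 ring(s) + 5 π bond(s) = 7.)

7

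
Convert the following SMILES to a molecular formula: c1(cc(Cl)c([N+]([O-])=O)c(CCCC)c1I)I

Heavy atoms from the SMILES: 10 C, 1 Cl, 2 I, 1 N, 2 O.
Implicit hydrogens by atom environment:
  5 × C (aromatic): no H
  3 × C: 2 H each → 6
  2 × I: no H
  1 × C: 3 H
  1 × C (aromatic): 1 H
  1 × Cl: no H
  1 × N (charge +1): no H
  1 × O: no H
  1 × O (charge -1): no H
  Total hydrogens = 10.
Molecular formula: C10H10ClI2NO2

C10H10ClI2NO2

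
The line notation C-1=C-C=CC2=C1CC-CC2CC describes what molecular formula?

C12H16

Heavy atoms from the SMILES: 12 C.
Implicit hydrogens by atom environment:
  4 × C: 2 H each → 8
  4 × C (aromatic): 1 H each → 4
  2 × C (aromatic): no H
  1 × C: 3 H
  1 × C: 1 H
  Total hydrogens = 16.
Molecular formula: C12H16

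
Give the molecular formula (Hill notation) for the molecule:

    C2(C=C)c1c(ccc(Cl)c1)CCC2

Heavy atoms from the SMILES: 12 C, 1 Cl.
Implicit hydrogens by atom environment:
  4 × C: 2 H each → 8
  3 × C (aromatic): 1 H each → 3
  3 × C (aromatic): no H
  2 × C: 1 H each → 2
  1 × Cl: no H
  Total hydrogens = 13.
Molecular formula: C12H13Cl

C12H13Cl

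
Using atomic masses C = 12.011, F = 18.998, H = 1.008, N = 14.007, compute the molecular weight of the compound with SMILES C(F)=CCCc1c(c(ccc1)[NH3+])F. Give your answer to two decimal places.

184.21

Molecular formula: C10H12F2N+.
M = 10×12.011 + 2×18.998 + 12×1.008 + 1×14.007 = 184.21 g/mol.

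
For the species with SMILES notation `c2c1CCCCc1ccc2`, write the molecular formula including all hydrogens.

Heavy atoms from the SMILES: 10 C.
Implicit hydrogens by atom environment:
  4 × C: 2 H each → 8
  4 × C (aromatic): 1 H each → 4
  2 × C (aromatic): no H
  Total hydrogens = 12.
Molecular formula: C10H12

C10H12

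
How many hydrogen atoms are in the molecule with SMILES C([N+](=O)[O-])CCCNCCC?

Hydrogens are implicit in SMILES; fill each atom to its normal valence:
  6 × C: 2 H each → 12
  1 × C: 3 H
  1 × N: 1 H
  1 × N (charge +1): no H
  1 × O: no H
  1 × O (charge -1): no H
  Total hydrogens = 16.

16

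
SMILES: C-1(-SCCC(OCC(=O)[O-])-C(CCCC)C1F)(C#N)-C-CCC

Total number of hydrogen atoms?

Hydrogens are implicit in SMILES; fill each atom to its normal valence:
  9 × C: 2 H each → 18
  3 × C: 1 H each → 3
  3 × C: no H
  2 × C: 3 H each → 6
  2 × O: no H
  1 × F: no H
  1 × N: no H
  1 × O (charge -1): no H
  1 × S: no H
  Total hydrogens = 27.

27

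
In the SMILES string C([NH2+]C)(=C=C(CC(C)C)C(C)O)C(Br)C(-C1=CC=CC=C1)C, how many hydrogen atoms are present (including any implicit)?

Hydrogens are implicit in SMILES; fill each atom to its normal valence:
  5 × C: 3 H each → 15
  5 × C (aromatic): 1 H each → 5
  4 × C: 1 H each → 4
  3 × C: no H
  1 × Br: no H
  1 × C: 2 H
  1 × C (aromatic): no H
  1 × N (charge +1): 2 H
  1 × O: 1 H
  Total hydrogens = 29.

29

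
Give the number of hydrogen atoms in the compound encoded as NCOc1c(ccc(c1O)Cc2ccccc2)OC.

17

Hydrogens are implicit in SMILES; fill each atom to its normal valence:
  7 × C (aromatic): 1 H each → 7
  5 × C (aromatic): no H
  2 × C: 2 H each → 4
  2 × O: no H
  1 × C: 3 H
  1 × N: 2 H
  1 × O: 1 H
  Total hydrogens = 17.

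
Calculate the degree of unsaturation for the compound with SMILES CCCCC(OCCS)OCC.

Molecular formula from the SMILES: C9H20O2S.
DoU = (2C + 2 + N − H − X)/2 = (2·9 + 2 + 0 − 20 − 0)/2 = 0/2 = 0.
(Structurally: 0 ring(s) + 0 π bond(s) = 0.)

0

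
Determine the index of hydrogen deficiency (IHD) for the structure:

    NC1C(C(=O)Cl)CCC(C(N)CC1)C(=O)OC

Molecular formula from the SMILES: C11H19ClN2O3.
DoU = (2C + 2 + N − H − X)/2 = (2·11 + 2 + 2 − 19 − 1)/2 = 6/2 = 3.
(Structurally: 1 ring(s) + 2 π bond(s) = 3.)

3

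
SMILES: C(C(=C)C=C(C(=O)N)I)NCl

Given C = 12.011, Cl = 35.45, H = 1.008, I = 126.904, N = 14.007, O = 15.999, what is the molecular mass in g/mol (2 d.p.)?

Molecular formula: C6H8ClIN2O.
M = 6×12.011 + 1×35.45 + 8×1.008 + 1×126.904 + 2×14.007 + 1×15.999 = 286.50 g/mol.

286.50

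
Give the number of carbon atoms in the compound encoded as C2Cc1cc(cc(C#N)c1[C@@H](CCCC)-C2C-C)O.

The symbol for carbon appears 17 times in the SMILES. Lowercase c denotes aromatic carbon and counts toward C.

17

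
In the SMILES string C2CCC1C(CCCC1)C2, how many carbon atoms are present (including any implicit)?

The symbol for carbon appears 10 times in the SMILES.

10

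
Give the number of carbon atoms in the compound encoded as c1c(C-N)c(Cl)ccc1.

7

The symbol for carbon appears 7 times in the SMILES. Lowercase c denotes aromatic carbon and counts toward C.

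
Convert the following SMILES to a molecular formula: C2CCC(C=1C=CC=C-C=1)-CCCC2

Heavy atoms from the SMILES: 14 C.
Implicit hydrogens by atom environment:
  7 × C: 2 H each → 14
  5 × C (aromatic): 1 H each → 5
  1 × C: 1 H
  1 × C (aromatic): no H
  Total hydrogens = 20.
Molecular formula: C14H20

C14H20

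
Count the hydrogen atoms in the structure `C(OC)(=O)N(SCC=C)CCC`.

15

Hydrogens are implicit in SMILES; fill each atom to its normal valence:
  4 × C: 2 H each → 8
  2 × C: 3 H each → 6
  2 × O: no H
  1 × C: 1 H
  1 × C: no H
  1 × N: no H
  1 × S: no H
  Total hydrogens = 15.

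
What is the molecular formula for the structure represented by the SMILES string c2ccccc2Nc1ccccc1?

C12H11N

Heavy atoms from the SMILES: 12 C, 1 N.
Implicit hydrogens by atom environment:
  10 × C (aromatic): 1 H each → 10
  2 × C (aromatic): no H
  1 × N: 1 H
  Total hydrogens = 11.
Molecular formula: C12H11N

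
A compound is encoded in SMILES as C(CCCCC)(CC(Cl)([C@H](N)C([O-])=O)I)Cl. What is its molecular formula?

C10H17Cl2INO2-

Heavy atoms from the SMILES: 10 C, 2 Cl, 1 I, 1 N, 2 O.
Implicit hydrogens by atom environment:
  5 × C: 2 H each → 10
  2 × C: 1 H each → 2
  2 × C: no H
  2 × Cl: no H
  1 × C: 3 H
  1 × I: no H
  1 × N: 2 H
  1 × O: no H
  1 × O (charge -1): no H
  Total hydrogens = 17.
Net charge -1.
Molecular formula: C10H17Cl2INO2-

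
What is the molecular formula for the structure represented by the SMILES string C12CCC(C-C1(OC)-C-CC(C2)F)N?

C11H20FNO

Heavy atoms from the SMILES: 11 C, 1 F, 1 N, 1 O.
Implicit hydrogens by atom environment:
  6 × C: 2 H each → 12
  3 × C: 1 H each → 3
  1 × C: 3 H
  1 × C: no H
  1 × F: no H
  1 × N: 2 H
  1 × O: no H
  Total hydrogens = 20.
Molecular formula: C11H20FNO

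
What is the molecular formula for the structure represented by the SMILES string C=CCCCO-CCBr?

C7H13BrO

Heavy atoms from the SMILES: 1 Br, 7 C, 1 O.
Implicit hydrogens by atom environment:
  6 × C: 2 H each → 12
  1 × Br: no H
  1 × C: 1 H
  1 × O: no H
  Total hydrogens = 13.
Molecular formula: C7H13BrO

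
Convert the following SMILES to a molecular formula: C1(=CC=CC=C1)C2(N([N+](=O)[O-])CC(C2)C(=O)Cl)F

C11H10ClFN2O3

Heavy atoms from the SMILES: 11 C, 1 Cl, 1 F, 2 N, 3 O.
Implicit hydrogens by atom environment:
  5 × C (aromatic): 1 H each → 5
  2 × C: 2 H each → 4
  2 × C: no H
  2 × O: no H
  1 × C: 1 H
  1 × C (aromatic): no H
  1 × Cl: no H
  1 × F: no H
  1 × N: no H
  1 × N (charge +1): no H
  1 × O (charge -1): no H
  Total hydrogens = 10.
Molecular formula: C11H10ClFN2O3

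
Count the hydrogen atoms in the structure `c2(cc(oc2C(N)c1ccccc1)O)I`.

Hydrogens are implicit in SMILES; fill each atom to its normal valence:
  6 × C (aromatic): 1 H each → 6
  4 × C (aromatic): no H
  1 × C: 1 H
  1 × I: no H
  1 × N: 2 H
  1 × O: 1 H
  1 × O (aromatic): no H
  Total hydrogens = 10.

10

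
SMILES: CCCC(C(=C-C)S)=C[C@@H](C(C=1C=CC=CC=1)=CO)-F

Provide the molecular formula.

C17H21FOS

Heavy atoms from the SMILES: 17 C, 1 F, 1 O, 1 S.
Implicit hydrogens by atom environment:
  5 × C (aromatic): 1 H each → 5
  4 × C: 1 H each → 4
  3 × C: no H
  2 × C: 3 H each → 6
  2 × C: 2 H each → 4
  1 × C (aromatic): no H
  1 × F: no H
  1 × O: 1 H
  1 × S: 1 H
  Total hydrogens = 21.
Molecular formula: C17H21FOS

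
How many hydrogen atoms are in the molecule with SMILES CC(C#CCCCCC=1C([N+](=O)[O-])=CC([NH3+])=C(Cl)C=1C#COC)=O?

18

Hydrogens are implicit in SMILES; fill each atom to its normal valence:
  5 × C (aromatic): no H
  5 × C: no H
  4 × C: 2 H each → 8
  3 × O: no H
  2 × C: 3 H each → 6
  1 × C (aromatic): 1 H
  1 × Cl: no H
  1 × N (charge +1): 3 H
  1 × N (charge +1): no H
  1 × O (charge -1): no H
  Total hydrogens = 18.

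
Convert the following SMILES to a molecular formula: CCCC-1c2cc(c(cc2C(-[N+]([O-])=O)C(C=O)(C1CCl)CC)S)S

C17H22ClNO3S2

Heavy atoms from the SMILES: 17 C, 1 Cl, 1 N, 3 O, 2 S.
Implicit hydrogens by atom environment:
  4 × C: 2 H each → 8
  4 × C: 1 H each → 4
  4 × C (aromatic): no H
  2 × C: 3 H each → 6
  2 × C (aromatic): 1 H each → 2
  2 × O: no H
  2 × S: 1 H each → 2
  1 × C: no H
  1 × Cl: no H
  1 × N (charge +1): no H
  1 × O (charge -1): no H
  Total hydrogens = 22.
Molecular formula: C17H22ClNO3S2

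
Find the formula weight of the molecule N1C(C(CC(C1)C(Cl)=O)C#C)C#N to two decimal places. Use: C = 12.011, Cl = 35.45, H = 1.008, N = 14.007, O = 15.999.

196.63

Molecular formula: C9H9ClN2O.
M = 9×12.011 + 1×35.45 + 9×1.008 + 2×14.007 + 1×15.999 = 196.63 g/mol.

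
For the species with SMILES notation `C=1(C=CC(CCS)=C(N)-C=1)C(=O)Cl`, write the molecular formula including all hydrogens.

Heavy atoms from the SMILES: 9 C, 1 Cl, 1 N, 1 O, 1 S.
Implicit hydrogens by atom environment:
  3 × C (aromatic): 1 H each → 3
  3 × C (aromatic): no H
  2 × C: 2 H each → 4
  1 × C: no H
  1 × Cl: no H
  1 × N: 2 H
  1 × O: no H
  1 × S: 1 H
  Total hydrogens = 10.
Molecular formula: C9H10ClNOS

C9H10ClNOS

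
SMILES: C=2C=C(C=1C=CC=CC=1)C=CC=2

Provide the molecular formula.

C12H10

Heavy atoms from the SMILES: 12 C.
Implicit hydrogens by atom environment:
  10 × C (aromatic): 1 H each → 10
  2 × C (aromatic): no H
  Total hydrogens = 10.
Molecular formula: C12H10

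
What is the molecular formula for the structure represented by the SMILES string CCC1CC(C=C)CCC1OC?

C11H20O

Heavy atoms from the SMILES: 11 C, 1 O.
Implicit hydrogens by atom environment:
  5 × C: 2 H each → 10
  4 × C: 1 H each → 4
  2 × C: 3 H each → 6
  1 × O: no H
  Total hydrogens = 20.
Molecular formula: C11H20O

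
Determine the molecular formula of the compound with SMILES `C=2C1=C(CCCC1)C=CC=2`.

C10H12

Heavy atoms from the SMILES: 10 C.
Implicit hydrogens by atom environment:
  4 × C: 2 H each → 8
  4 × C (aromatic): 1 H each → 4
  2 × C (aromatic): no H
  Total hydrogens = 12.
Molecular formula: C10H12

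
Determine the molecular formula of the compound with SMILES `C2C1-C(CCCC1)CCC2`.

Heavy atoms from the SMILES: 10 C.
Implicit hydrogens by atom environment:
  8 × C: 2 H each → 16
  2 × C: 1 H each → 2
  Total hydrogens = 18.
Molecular formula: C10H18

C10H18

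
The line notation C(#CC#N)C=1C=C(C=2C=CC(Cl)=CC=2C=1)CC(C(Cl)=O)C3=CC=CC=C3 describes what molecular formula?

C22H13Cl2NO

Heavy atoms from the SMILES: 22 C, 2 Cl, 1 N, 1 O.
Implicit hydrogens by atom environment:
  10 × C (aromatic): 1 H each → 10
  6 × C (aromatic): no H
  4 × C: no H
  2 × Cl: no H
  1 × C: 2 H
  1 × C: 1 H
  1 × N: no H
  1 × O: no H
  Total hydrogens = 13.
Molecular formula: C22H13Cl2NO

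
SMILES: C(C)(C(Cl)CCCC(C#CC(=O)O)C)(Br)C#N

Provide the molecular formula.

Heavy atoms from the SMILES: 1 Br, 12 C, 1 Cl, 1 N, 2 O.
Implicit hydrogens by atom environment:
  5 × C: no H
  3 × C: 2 H each → 6
  2 × C: 3 H each → 6
  2 × C: 1 H each → 2
  1 × Br: no H
  1 × Cl: no H
  1 × N: no H
  1 × O: 1 H
  1 × O: no H
  Total hydrogens = 15.
Molecular formula: C12H15BrClNO2

C12H15BrClNO2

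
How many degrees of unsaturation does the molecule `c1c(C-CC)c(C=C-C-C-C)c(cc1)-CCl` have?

5

Molecular formula from the SMILES: C15H21Cl.
DoU = (2C + 2 + N − H − X)/2 = (2·15 + 2 + 0 − 21 − 1)/2 = 10/2 = 5.
(Structurally: 1 ring(s) + 4 π bond(s) = 5.)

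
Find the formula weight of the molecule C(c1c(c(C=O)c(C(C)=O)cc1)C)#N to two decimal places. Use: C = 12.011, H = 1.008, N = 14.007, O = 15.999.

187.20

Molecular formula: C11H9NO2.
M = 11×12.011 + 9×1.008 + 1×14.007 + 2×15.999 = 187.20 g/mol.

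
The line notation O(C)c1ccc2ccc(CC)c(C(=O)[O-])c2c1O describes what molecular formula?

C14H13O4-

Heavy atoms from the SMILES: 14 C, 4 O.
Implicit hydrogens by atom environment:
  6 × C (aromatic): no H
  4 × C (aromatic): 1 H each → 4
  2 × C: 3 H each → 6
  2 × O: no H
  1 × C: 2 H
  1 × C: no H
  1 × O: 1 H
  1 × O (charge -1): no H
  Total hydrogens = 13.
Net charge -1.
Molecular formula: C14H13O4-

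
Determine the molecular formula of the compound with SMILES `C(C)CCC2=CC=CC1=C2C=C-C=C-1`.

C14H16

Heavy atoms from the SMILES: 14 C.
Implicit hydrogens by atom environment:
  7 × C (aromatic): 1 H each → 7
  3 × C: 2 H each → 6
  3 × C (aromatic): no H
  1 × C: 3 H
  Total hydrogens = 16.
Molecular formula: C14H16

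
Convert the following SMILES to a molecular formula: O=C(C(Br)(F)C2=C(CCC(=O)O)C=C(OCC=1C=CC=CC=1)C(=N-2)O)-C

Heavy atoms from the SMILES: 1 Br, 18 C, 1 F, 1 N, 5 O.
Implicit hydrogens by atom environment:
  6 × C (aromatic): 1 H each → 6
  5 × C (aromatic): no H
  3 × C: 2 H each → 6
  3 × C: no H
  3 × O: no H
  2 × O: 1 H each → 2
  1 × Br: no H
  1 × C: 3 H
  1 × F: no H
  1 × N (aromatic): no H
  Total hydrogens = 17.
Molecular formula: C18H17BrFNO5

C18H17BrFNO5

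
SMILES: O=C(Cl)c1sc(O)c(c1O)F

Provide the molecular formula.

Heavy atoms from the SMILES: 5 C, 1 Cl, 1 F, 3 O, 1 S.
Implicit hydrogens by atom environment:
  4 × C (aromatic): no H
  2 × O: 1 H each → 2
  1 × C: no H
  1 × Cl: no H
  1 × F: no H
  1 × O: no H
  1 × S (aromatic): no H
  Total hydrogens = 2.
Molecular formula: C5H2ClFO3S

C5H2ClFO3S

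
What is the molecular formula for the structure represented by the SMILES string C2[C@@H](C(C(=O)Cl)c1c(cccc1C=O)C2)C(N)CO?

Heavy atoms from the SMILES: 14 C, 1 Cl, 1 N, 3 O.
Implicit hydrogens by atom environment:
  4 × C: 1 H each → 4
  3 × C: 2 H each → 6
  3 × C (aromatic): 1 H each → 3
  3 × C (aromatic): no H
  2 × O: no H
  1 × C: no H
  1 × Cl: no H
  1 × N: 2 H
  1 × O: 1 H
  Total hydrogens = 16.
Molecular formula: C14H16ClNO3

C14H16ClNO3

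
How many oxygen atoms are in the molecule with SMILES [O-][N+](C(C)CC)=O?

2

The symbol for oxygen appears 2 times in the SMILES.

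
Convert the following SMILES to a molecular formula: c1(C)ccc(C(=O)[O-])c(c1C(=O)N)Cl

Heavy atoms from the SMILES: 9 C, 1 Cl, 1 N, 3 O.
Implicit hydrogens by atom environment:
  4 × C (aromatic): no H
  2 × C (aromatic): 1 H each → 2
  2 × C: no H
  2 × O: no H
  1 × C: 3 H
  1 × Cl: no H
  1 × N: 2 H
  1 × O (charge -1): no H
  Total hydrogens = 7.
Net charge -1.
Molecular formula: C9H7ClNO3-

C9H7ClNO3-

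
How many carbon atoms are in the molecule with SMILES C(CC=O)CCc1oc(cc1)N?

9

The symbol for carbon appears 9 times in the SMILES. Lowercase c denotes aromatic carbon and counts toward C.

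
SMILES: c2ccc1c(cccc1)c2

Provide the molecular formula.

C10H8

Heavy atoms from the SMILES: 10 C.
Implicit hydrogens by atom environment:
  8 × C (aromatic): 1 H each → 8
  2 × C (aromatic): no H
  Total hydrogens = 8.
Molecular formula: C10H8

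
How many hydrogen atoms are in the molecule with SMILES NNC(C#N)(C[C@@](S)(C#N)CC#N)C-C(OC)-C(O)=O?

Hydrogens are implicit in SMILES; fill each atom to its normal valence:
  6 × C: no H
  3 × C: 2 H each → 6
  3 × N: no H
  2 × O: no H
  1 × C: 3 H
  1 × C: 1 H
  1 × N: 2 H
  1 × N: 1 H
  1 × O: 1 H
  1 × S: 1 H
  Total hydrogens = 15.

15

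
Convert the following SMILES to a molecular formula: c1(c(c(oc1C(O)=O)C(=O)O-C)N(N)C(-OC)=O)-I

Heavy atoms from the SMILES: 9 C, 1 I, 2 N, 7 O.
Implicit hydrogens by atom environment:
  5 × O: no H
  4 × C (aromatic): no H
  3 × C: no H
  2 × C: 3 H each → 6
  1 × I: no H
  1 × N: 2 H
  1 × N: no H
  1 × O: 1 H
  1 × O (aromatic): no H
  Total hydrogens = 9.
Molecular formula: C9H9IN2O7

C9H9IN2O7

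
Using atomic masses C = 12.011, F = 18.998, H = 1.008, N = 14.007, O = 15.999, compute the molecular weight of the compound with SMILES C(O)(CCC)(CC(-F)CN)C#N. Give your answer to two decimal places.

Molecular formula: C8H15FN2O.
M = 8×12.011 + 1×18.998 + 15×1.008 + 2×14.007 + 1×15.999 = 174.22 g/mol.

174.22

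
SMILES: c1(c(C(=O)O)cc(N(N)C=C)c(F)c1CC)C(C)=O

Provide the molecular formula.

Heavy atoms from the SMILES: 13 C, 1 F, 2 N, 3 O.
Implicit hydrogens by atom environment:
  5 × C (aromatic): no H
  2 × C: 3 H each → 6
  2 × C: 2 H each → 4
  2 × C: no H
  2 × O: no H
  1 × C (aromatic): 1 H
  1 × C: 1 H
  1 × F: no H
  1 × N: 2 H
  1 × N: no H
  1 × O: 1 H
  Total hydrogens = 15.
Molecular formula: C13H15FN2O3

C13H15FN2O3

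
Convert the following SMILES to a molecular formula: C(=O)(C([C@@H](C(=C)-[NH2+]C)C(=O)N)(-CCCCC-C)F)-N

C13H25FN3O2+

Heavy atoms from the SMILES: 13 C, 1 F, 3 N, 2 O.
Implicit hydrogens by atom environment:
  6 × C: 2 H each → 12
  4 × C: no H
  2 × C: 3 H each → 6
  2 × N: 2 H each → 4
  2 × O: no H
  1 × C: 1 H
  1 × F: no H
  1 × N (charge +1): 2 H
  Total hydrogens = 25.
Net charge +1.
Molecular formula: C13H25FN3O2+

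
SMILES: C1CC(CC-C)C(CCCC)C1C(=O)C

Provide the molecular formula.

C14H26O

Heavy atoms from the SMILES: 14 C, 1 O.
Implicit hydrogens by atom environment:
  7 × C: 2 H each → 14
  3 × C: 3 H each → 9
  3 × C: 1 H each → 3
  1 × C: no H
  1 × O: no H
  Total hydrogens = 26.
Molecular formula: C14H26O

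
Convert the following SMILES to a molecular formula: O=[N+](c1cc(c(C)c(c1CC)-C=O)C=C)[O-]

C12H13NO3

Heavy atoms from the SMILES: 12 C, 1 N, 3 O.
Implicit hydrogens by atom environment:
  5 × C (aromatic): no H
  2 × C: 3 H each → 6
  2 × C: 2 H each → 4
  2 × C: 1 H each → 2
  2 × O: no H
  1 × C (aromatic): 1 H
  1 × N (charge +1): no H
  1 × O (charge -1): no H
  Total hydrogens = 13.
Molecular formula: C12H13NO3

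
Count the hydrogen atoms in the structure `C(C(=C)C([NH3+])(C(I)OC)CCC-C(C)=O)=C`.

Hydrogens are implicit in SMILES; fill each atom to its normal valence:
  5 × C: 2 H each → 10
  3 × C: no H
  2 × C: 3 H each → 6
  2 × C: 1 H each → 2
  2 × O: no H
  1 × I: no H
  1 × N (charge +1): 3 H
  Total hydrogens = 21.

21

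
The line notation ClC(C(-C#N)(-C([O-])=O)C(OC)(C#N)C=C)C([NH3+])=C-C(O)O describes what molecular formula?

Heavy atoms from the SMILES: 12 C, 1 Cl, 3 N, 5 O.
Implicit hydrogens by atom environment:
  6 × C: no H
  4 × C: 1 H each → 4
  2 × N: no H
  2 × O: 1 H each → 2
  2 × O: no H
  1 × C: 3 H
  1 × C: 2 H
  1 × Cl: no H
  1 × N (charge +1): 3 H
  1 × O (charge -1): no H
  Total hydrogens = 14.
Molecular formula: C12H14ClN3O5

C12H14ClN3O5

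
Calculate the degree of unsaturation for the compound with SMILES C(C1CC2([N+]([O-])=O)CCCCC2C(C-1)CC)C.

Molecular formula from the SMILES: C14H25NO2.
DoU = (2C + 2 + N − H − X)/2 = (2·14 + 2 + 1 − 25 − 0)/2 = 6/2 = 3.
(Structurally: 2 ring(s) + 1 π bond(s) = 3.)

3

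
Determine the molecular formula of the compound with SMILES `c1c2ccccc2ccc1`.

Heavy atoms from the SMILES: 10 C.
Implicit hydrogens by atom environment:
  8 × C (aromatic): 1 H each → 8
  2 × C (aromatic): no H
  Total hydrogens = 8.
Molecular formula: C10H8

C10H8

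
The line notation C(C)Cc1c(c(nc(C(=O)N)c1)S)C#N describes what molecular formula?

C10H11N3OS

Heavy atoms from the SMILES: 10 C, 3 N, 1 O, 1 S.
Implicit hydrogens by atom environment:
  4 × C (aromatic): no H
  2 × C: 2 H each → 4
  2 × C: no H
  1 × C: 3 H
  1 × C (aromatic): 1 H
  1 × N: 2 H
  1 × N (aromatic): no H
  1 × N: no H
  1 × O: no H
  1 × S: 1 H
  Total hydrogens = 11.
Molecular formula: C10H11N3OS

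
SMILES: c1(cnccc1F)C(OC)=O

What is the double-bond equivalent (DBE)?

5

Molecular formula from the SMILES: C7H6FNO2.
DoU = (2C + 2 + N − H − X)/2 = (2·7 + 2 + 1 − 6 − 1)/2 = 10/2 = 5.
(Structurally: 1 ring(s) + 4 π bond(s) = 5.)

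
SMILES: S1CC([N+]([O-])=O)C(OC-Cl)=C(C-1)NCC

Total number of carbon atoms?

The symbol for carbon appears 8 times in the SMILES. (Cl is a single chlorine, not C + l.)

8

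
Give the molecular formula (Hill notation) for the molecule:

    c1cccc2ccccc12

C10H8

Heavy atoms from the SMILES: 10 C.
Implicit hydrogens by atom environment:
  8 × C (aromatic): 1 H each → 8
  2 × C (aromatic): no H
  Total hydrogens = 8.
Molecular formula: C10H8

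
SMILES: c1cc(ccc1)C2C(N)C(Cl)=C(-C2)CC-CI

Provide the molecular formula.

C14H17ClIN

Heavy atoms from the SMILES: 14 C, 1 Cl, 1 I, 1 N.
Implicit hydrogens by atom environment:
  5 × C (aromatic): 1 H each → 5
  4 × C: 2 H each → 8
  2 × C: 1 H each → 2
  2 × C: no H
  1 × C (aromatic): no H
  1 × Cl: no H
  1 × I: no H
  1 × N: 2 H
  Total hydrogens = 17.
Molecular formula: C14H17ClIN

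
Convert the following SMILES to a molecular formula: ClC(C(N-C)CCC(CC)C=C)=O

C10H18ClNO

Heavy atoms from the SMILES: 10 C, 1 Cl, 1 N, 1 O.
Implicit hydrogens by atom environment:
  4 × C: 2 H each → 8
  3 × C: 1 H each → 3
  2 × C: 3 H each → 6
  1 × C: no H
  1 × Cl: no H
  1 × N: 1 H
  1 × O: no H
  Total hydrogens = 18.
Molecular formula: C10H18ClNO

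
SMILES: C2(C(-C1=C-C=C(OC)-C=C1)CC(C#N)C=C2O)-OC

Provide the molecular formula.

Heavy atoms from the SMILES: 15 C, 1 N, 3 O.
Implicit hydrogens by atom environment:
  4 × C: 1 H each → 4
  4 × C (aromatic): 1 H each → 4
  2 × C: 3 H each → 6
  2 × C: no H
  2 × C (aromatic): no H
  2 × O: no H
  1 × C: 2 H
  1 × N: no H
  1 × O: 1 H
  Total hydrogens = 17.
Molecular formula: C15H17NO3

C15H17NO3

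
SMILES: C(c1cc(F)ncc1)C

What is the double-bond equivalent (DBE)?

4

Molecular formula from the SMILES: C7H8FN.
DoU = (2C + 2 + N − H − X)/2 = (2·7 + 2 + 1 − 8 − 1)/2 = 8/2 = 4.
(Structurally: 1 ring(s) + 3 π bond(s) = 4.)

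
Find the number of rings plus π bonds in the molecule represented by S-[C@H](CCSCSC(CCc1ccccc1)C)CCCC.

Molecular formula from the SMILES: C18H30S3.
DoU = (2C + 2 + N − H − X)/2 = (2·18 + 2 + 0 − 30 − 0)/2 = 8/2 = 4.
(Structurally: 1 ring(s) + 3 π bond(s) = 4.)

4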